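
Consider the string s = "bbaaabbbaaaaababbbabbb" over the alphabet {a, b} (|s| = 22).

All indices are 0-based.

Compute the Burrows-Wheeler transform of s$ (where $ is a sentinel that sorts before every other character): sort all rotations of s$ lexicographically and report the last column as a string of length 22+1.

bbaabaaababbbbbabb$baaa

rank  rotation                 last
    0  $bbaaabbbaaaaababbbabbb  b
    1  aaaaababbbabbb$bbaaabbb  b
    2  aaaababbbabbb$bbaaabbba  a
    3  aaababbbabbb$bbaaabbbaa  a
    4  aaabbbaaaaababbbabbb$bb  b
    5  aababbbabbb$bbaaabbbaaa  a
    6  aabbbaaaaababbbabbb$bba  a
    7  ababbbabbb$bbaaabbbaaaa  a
    8  abbb$bbaaabbbaaaaababbb  b
    9  abbbaaaaababbbabbb$bbaa  a
   10  abbbabbb$bbaaabbbaaaaab  b
   11  b$bbaaabbbaaaaababbbabb  b
   12  baaaaababbbabbb$bbaaabb  b
   13  baaabbbaaaaababbbabbb$b  b
   14  babbb$bbaaabbbaaaaababb  b
   15  babbbabbb$bbaaabbbaaaaa  a
   16  bb$bbaaabbbaaaaababbbab  b
   17  bbaaaaababbbabbb$bbaaab  b
   18  bbaaabbbaaaaababbbabbb$  $
   19  bbabbb$bbaaabbbaaaaabab  b
   20  bbb$bbaaabbbaaaaababbba  a
   21  bbbaaaaababbbabbb$bbaaa  a
   22  bbbabbb$bbaaabbbaaaaaba  a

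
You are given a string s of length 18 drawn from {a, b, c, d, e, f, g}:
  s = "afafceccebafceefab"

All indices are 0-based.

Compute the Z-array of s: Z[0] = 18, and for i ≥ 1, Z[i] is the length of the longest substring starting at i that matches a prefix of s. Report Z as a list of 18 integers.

[18, 0, 2, 0, 0, 0, 0, 0, 0, 0, 2, 0, 0, 0, 0, 0, 1, 0]

Z[0]=18
i=1: fresh scan; Z[1]=0
i=2: fresh scan; Z[2]=2 grow→box=[2,4)
i=3: min(r-i=1, Z[1]=0)=0; Z[3]=0
i=4: fresh scan; Z[4]=0
i=5: fresh scan; Z[5]=0
i=6: fresh scan; Z[6]=0
i=7: fresh scan; Z[7]=0
i=8: fresh scan; Z[8]=0
i=9: fresh scan; Z[9]=0
i=10: fresh scan; Z[10]=2 grow→box=[10,12)
i=11: min(r-i=1, Z[1]=0)=0; Z[11]=0
i=12: fresh scan; Z[12]=0
i=13: fresh scan; Z[13]=0
i=14: fresh scan; Z[14]=0
i=15: fresh scan; Z[15]=0
i=16: fresh scan; Z[16]=1 grow→box=[16,17)
i=17: fresh scan; Z[17]=0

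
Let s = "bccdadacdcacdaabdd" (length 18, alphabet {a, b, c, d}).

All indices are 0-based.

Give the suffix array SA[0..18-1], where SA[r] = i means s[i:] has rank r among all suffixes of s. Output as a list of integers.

[13, 14, 10, 6, 4, 0, 15, 9, 1, 11, 2, 7, 17, 12, 5, 3, 8, 16]

rank | idx | suffix
   0 |  13 | aabdd
   1 |  14 | abdd
   2 |  10 | acdaabdd
   3 |   6 | acdcacdaabdd
   4 |   4 | adacdcacdaabdd
   5 |   0 | bccdadacdcacdaabdd
   6 |  15 | bdd
   7 |   9 | cacdaabdd
   8 |   1 | ccdadacdcacdaabdd
   9 |  11 | cdaabdd
  10 |   2 | cdadacdcacdaabdd
  11 |   7 | cdcacdaabdd
  12 |  17 | d
  13 |  12 | daabdd
  14 |   5 | dacdcacdaabdd
  15 |   3 | dadacdcacdaabdd
  16 |   8 | dcacdaabdd
  17 |  16 | dd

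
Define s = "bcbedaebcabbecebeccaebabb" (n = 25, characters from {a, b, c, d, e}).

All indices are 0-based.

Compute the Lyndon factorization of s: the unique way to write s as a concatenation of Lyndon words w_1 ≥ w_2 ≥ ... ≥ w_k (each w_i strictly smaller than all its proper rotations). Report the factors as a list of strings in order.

emit factor 1: 'bcbed' (i=0, period=5)
emit factor 2: 'aebc' (i=5, period=4)
emit factor 3: 'abbecebeccaeb' (i=9, period=13)
emit factor 4: 'abb' (i=22, period=3)

["bcbed", "aebc", "abbecebeccaeb", "abb"]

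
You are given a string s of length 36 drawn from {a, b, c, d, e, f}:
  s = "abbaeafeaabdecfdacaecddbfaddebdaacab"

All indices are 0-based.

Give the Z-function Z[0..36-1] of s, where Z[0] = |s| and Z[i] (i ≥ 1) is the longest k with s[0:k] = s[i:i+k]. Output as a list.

Z[0]=36
i=1: i≥r, start 0; Z[1]=0
i=2: i≥r, start 0; Z[2]=0
i=3: i≥r, start 0; Z[3]=1 scan→box=[3,4)
i=4: i≥r, start 0; Z[4]=0
i=5: i≥r, start 0; Z[5]=1 scan→box=[5,6)
i=6: i≥r, start 0; Z[6]=0
i=7: i≥r, start 0; Z[7]=0
i=8: i≥r, start 0; Z[8]=1 scan→box=[8,9)
i=9: i≥r, start 0; Z[9]=2 scan→box=[9,11)
i=10: min(r-i=1, Z[1]=0)=0; Z[10]=0
i=11: i≥r, start 0; Z[11]=0
i=12: i≥r, start 0; Z[12]=0
i=13: i≥r, start 0; Z[13]=0
i=14: i≥r, start 0; Z[14]=0
i=15: i≥r, start 0; Z[15]=0
i=16: i≥r, start 0; Z[16]=1 scan→box=[16,17)
i=17: i≥r, start 0; Z[17]=0
i=18: i≥r, start 0; Z[18]=1 scan→box=[18,19)
i=19: i≥r, start 0; Z[19]=0
i=20: i≥r, start 0; Z[20]=0
i=21: i≥r, start 0; Z[21]=0
i=22: i≥r, start 0; Z[22]=0
i=23: i≥r, start 0; Z[23]=0
i=24: i≥r, start 0; Z[24]=0
i=25: i≥r, start 0; Z[25]=1 scan→box=[25,26)
i=26: i≥r, start 0; Z[26]=0
i=27: i≥r, start 0; Z[27]=0
i=28: i≥r, start 0; Z[28]=0
i=29: i≥r, start 0; Z[29]=0
i=30: i≥r, start 0; Z[30]=0
i=31: i≥r, start 0; Z[31]=1 scan→box=[31,32)
i=32: i≥r, start 0; Z[32]=1 scan→box=[32,33)
i=33: i≥r, start 0; Z[33]=0
i=34: i≥r, start 0; Z[34]=2 scan→box=[34,36)
i=35: min(r-i=1, Z[1]=0)=0; Z[35]=0

[36, 0, 0, 1, 0, 1, 0, 0, 1, 2, 0, 0, 0, 0, 0, 0, 1, 0, 1, 0, 0, 0, 0, 0, 0, 1, 0, 0, 0, 0, 0, 1, 1, 0, 2, 0]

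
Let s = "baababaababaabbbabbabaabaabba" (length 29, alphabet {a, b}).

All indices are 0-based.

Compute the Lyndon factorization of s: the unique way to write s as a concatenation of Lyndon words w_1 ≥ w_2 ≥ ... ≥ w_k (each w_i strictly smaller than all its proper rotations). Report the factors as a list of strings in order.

["b", "aababaababaabbbabbab", "aabaabb", "a"]

emit factor 1: 'b' (i=0, period=1)
emit factor 2: 'aababaababaabbbabbab' (i=1, period=20)
emit factor 3: 'aabaabb' (i=21, period=7)
emit factor 4: 'a' (i=28, period=1)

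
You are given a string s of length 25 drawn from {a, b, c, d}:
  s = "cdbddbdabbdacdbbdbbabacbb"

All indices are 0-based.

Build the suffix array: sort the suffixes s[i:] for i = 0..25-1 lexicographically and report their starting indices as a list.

[19, 7, 21, 11, 24, 18, 20, 23, 17, 8, 14, 5, 9, 15, 2, 22, 12, 0, 6, 10, 16, 13, 4, 1, 3]

rank→(start, suffix):
  0 → (19, 'abacbb')
  1 → (7, 'abbdacdbbdbbabacbb')
  2 → (21, 'acbb')
  3 → (11, 'acdbbdbbabacbb')
  4 → (24, 'b')
  5 → (18, 'babacbb')
  6 → (20, 'bacbb')
  7 → (23, 'bb')
  8 → (17, 'bbabacbb')
  9 → (8, 'bbdacdbbdbbabacbb')
  10 → (14, 'bbdbbabacbb')
  11 → (5, 'bdabbdacdbbdbbabacbb')
  12 → (9, 'bdacdbbdbbabacbb')
  13 → (15, 'bdbbabacbb')
  14 → (2, 'bddbdabbdacdbbdbbabacbb')
  15 → (22, 'cbb')
  16 → (12, 'cdbbdbbabacbb')
  17 → (0, 'cdbddbdabbdacdbbdbbabacbb')
  18 → (6, 'dabbdacdbbdbbabacbb')
  19 → (10, 'dacdbbdbbabacbb')
  20 → (16, 'dbbabacbb')
  21 → (13, 'dbbdbbabacbb')
  22 → (4, 'dbdabbdacdbbdbbabacbb')
  23 → (1, 'dbddbdabbdacdbbdbbabacbb')
  24 → (3, 'ddbdabbdacdbbdbbabacbb')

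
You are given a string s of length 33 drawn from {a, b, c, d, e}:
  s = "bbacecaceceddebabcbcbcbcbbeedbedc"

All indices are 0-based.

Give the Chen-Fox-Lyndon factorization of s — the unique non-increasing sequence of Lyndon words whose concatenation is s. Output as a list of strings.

["b", "b", "acecaceceddeb", "abcbcbcbcbbeedbedc"]

emit factor 1: 'b' (i=0, period=1)
emit factor 2: 'b' (i=1, period=1)
emit factor 3: 'acecaceceddeb' (i=2, period=13)
emit factor 4: 'abcbcbcbcbbeedbedc' (i=15, period=18)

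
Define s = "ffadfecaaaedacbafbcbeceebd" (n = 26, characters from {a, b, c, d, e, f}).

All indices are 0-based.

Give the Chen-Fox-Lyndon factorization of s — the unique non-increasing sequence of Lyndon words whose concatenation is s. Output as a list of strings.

["f", "f", "adfec", "aaaedacbafbcbeceebd"]

emit factor 1: 'f' (i=0, period=1)
emit factor 2: 'f' (i=1, period=1)
emit factor 3: 'adfec' (i=2, period=5)
emit factor 4: 'aaaedacbafbcbeceebd' (i=7, period=19)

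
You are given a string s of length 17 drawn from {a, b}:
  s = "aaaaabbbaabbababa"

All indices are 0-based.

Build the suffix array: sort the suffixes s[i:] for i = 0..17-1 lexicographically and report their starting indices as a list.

[16, 0, 1, 2, 8, 3, 14, 12, 9, 4, 15, 7, 13, 11, 6, 10, 5]

rank | idx | suffix
   0 |  16 | a
   1 |   0 | aaaaabbbaabbababa
   2 |   1 | aaaabbbaabbababa
   3 |   2 | aaabbbaabbababa
   4 |   8 | aabbababa
   5 |   3 | aabbbaabbababa
   6 |  14 | aba
   7 |  12 | ababa
   8 |   9 | abbababa
   9 |   4 | abbbaabbababa
  10 |  15 | ba
  11 |   7 | baabbababa
  12 |  13 | baba
  13 |  11 | bababa
  14 |   6 | bbaabbababa
  15 |  10 | bbababa
  16 |   5 | bbbaabbababa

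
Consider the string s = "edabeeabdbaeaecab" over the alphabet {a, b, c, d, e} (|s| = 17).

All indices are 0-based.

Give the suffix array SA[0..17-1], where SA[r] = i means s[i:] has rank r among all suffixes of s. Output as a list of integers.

rank→(start, suffix):
  0 → (15, 'ab')
  1 → (6, 'abdbaeaecab')
  2 → (2, 'abeeabdbaeaecab')
  3 → (10, 'aeaecab')
  4 → (12, 'aecab')
  5 → (16, 'b')
  6 → (9, 'baeaecab')
  7 → (7, 'bdbaeaecab')
  8 → (3, 'beeabdbaeaecab')
  9 → (14, 'cab')
  10 → (1, 'dabeeabdbaeaecab')
  11 → (8, 'dbaeaecab')
  12 → (5, 'eabdbaeaecab')
  13 → (11, 'eaecab')
  14 → (13, 'ecab')
  15 → (0, 'edabeeabdbaeaecab')
  16 → (4, 'eeabdbaeaecab')

[15, 6, 2, 10, 12, 16, 9, 7, 3, 14, 1, 8, 5, 11, 13, 0, 4]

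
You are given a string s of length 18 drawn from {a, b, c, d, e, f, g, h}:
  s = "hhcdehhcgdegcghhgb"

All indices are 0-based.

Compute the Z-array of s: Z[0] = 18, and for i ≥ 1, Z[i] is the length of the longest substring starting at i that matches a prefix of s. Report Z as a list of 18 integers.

[18, 1, 0, 0, 0, 3, 1, 0, 0, 0, 0, 0, 0, 0, 2, 1, 0, 0]

Z[0]=18
i=1: i≥r, start 0; Z[1]=1 extend→box=[1,2)
i=2: i≥r, start 0; Z[2]=0
i=3: i≥r, start 0; Z[3]=0
i=4: i≥r, start 0; Z[4]=0
i=5: i≥r, start 0; Z[5]=3 extend→box=[5,8)
i=6: min(r-i=2, Z[1]=1)=1; Z[6]=1
i=7: min(r-i=1, Z[2]=0)=0; Z[7]=0
i=8: i≥r, start 0; Z[8]=0
i=9: i≥r, start 0; Z[9]=0
i=10: i≥r, start 0; Z[10]=0
i=11: i≥r, start 0; Z[11]=0
i=12: i≥r, start 0; Z[12]=0
i=13: i≥r, start 0; Z[13]=0
i=14: i≥r, start 0; Z[14]=2 extend→box=[14,16)
i=15: min(r-i=1, Z[1]=1)=1; Z[15]=1
i=16: i≥r, start 0; Z[16]=0
i=17: i≥r, start 0; Z[17]=0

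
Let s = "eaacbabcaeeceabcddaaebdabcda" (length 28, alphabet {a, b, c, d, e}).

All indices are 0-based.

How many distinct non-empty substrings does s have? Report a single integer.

sorted suffixes:
  #0 SA[0]=27  'a'
  #1 SA[1]=1  'aacbabcaeeceabcddaaebdabcda'
  #2 SA[2]=18  'aaebdabcda'
  #3 SA[3]=5  'abcaeeceabcddaaebdabcda'
  #4 SA[4]=23  'abcda'
  #5 SA[5]=13  'abcddaaebdabcda'
  #6 SA[6]=2  'acbabcaeeceabcddaaebdabcda'
  #7 SA[7]=19  'aebdabcda'
  #8 SA[8]=8  'aeeceabcddaaebdabcda'
  #9 SA[9]=4  'babcaeeceabcddaaebdabcda'
  #10 SA[10]=6  'bcaeeceabcddaaebdabcda'
  #11 SA[11]=24  'bcda'
  #12 SA[12]=14  'bcddaaebdabcda'
  #13 SA[13]=21  'bdabcda'
  #14 SA[14]=7  'caeeceabcddaaebdabcda'
  #15 SA[15]=3  'cbabcaeeceabcddaaebdabcda'
  #16 SA[16]=25  'cda'
  #17 SA[17]=15  'cddaaebdabcda'
  #18 SA[18]=11  'ceabcddaaebdabcda'
  #19 SA[19]=26  'da'
  #20 SA[20]=17  'daaebdabcda'
  #21 SA[21]=22  'dabcda'
  #22 SA[22]=16  'ddaaebdabcda'
  #23 SA[23]=0  'eaacbabcaeeceabcddaaebdabcda'
  #24 SA[24]=12  'eabcddaaebdabcda'
  #25 SA[25]=20  'ebdabcda'
  #26 SA[26]=10  'eceabcddaaebdabcda'
  #27 SA[27]=9  'eeceabcddaaebdabcda'

SA = [27, 1, 18, 5, 23, 13, 2, 19, 8, 4, 6, 24, 14, 21, 7, 3, 25, 15, 11, 26, 17, 22, 16, 0, 12, 20, 10, 9]
rank  pair      lcp
   1  s[27:],s[1:]  1  'a'
   2  s[1:],s[18:]  2  'aa'
   3  s[18:],s[5:]  1  'a'
   4  s[5:],s[23:]  3  'abc'
   5  s[23:],s[13:]  4  'abcd'
   6  s[13:],s[2:]  1  'a'
   7  s[2:],s[19:]  1  'a'
   8  s[19:],s[8:]  2  'ae'
   9  s[8:],s[4:]  0  ''
  10  s[4:],s[6:]  1  'b'
  11  s[6:],s[24:]  2  'bc'
  12  s[24:],s[14:]  3  'bcd'
  13  s[14:],s[21:]  1  'b'
  14  s[21:],s[7:]  0  ''
  15  s[7:],s[3:]  1  'c'
  16  s[3:],s[25:]  1  'c'
  17  s[25:],s[15:]  2  'cd'
  18  s[15:],s[11:]  1  'c'
  19  s[11:],s[26:]  0  ''
  20  s[26:],s[17:]  2  'da'
  21  s[17:],s[22:]  2  'da'
  22  s[22:],s[16:]  1  'd'
  23  s[16:],s[0:]  0  ''
  24  s[0:],s[12:]  2  'ea'
  25  s[12:],s[20:]  1  'e'
  26  s[20:],s[10:]  1  'e'
  27  s[10:],s[9:]  1  'e'

n(n+1)/2 = 28·29/2 = 406
Σ LCP = 0 + 1 + 2 + 1 + 3 + 4 + 1 + 1 + 2 + 0 + 1 + 2 + 3 + 1 + 0 + 1 + 1 + 2 + 1 + 0 + 2 + 2 + 1 + 0 + 2 + 1 + 1 + 1 = 37
distinct = 406 − 37 = 369

369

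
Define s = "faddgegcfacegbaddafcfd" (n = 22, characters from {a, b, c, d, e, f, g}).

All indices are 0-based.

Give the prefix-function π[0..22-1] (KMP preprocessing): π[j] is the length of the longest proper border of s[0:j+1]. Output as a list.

π[0] = 0
j=1 s[j]='a': π[1]=0 (border '')
j=2 s[j]='d': π[2]=0 (border '')
j=3 s[j]='d': π[3]=0 (border '')
j=4 s[j]='g': π[4]=0 (border '')
j=5 s[j]='e': π[5]=0 (border '')
j=6 s[j]='g': π[6]=0 (border '')
j=7 s[j]='c': π[7]=0 (border '')
j=8 s[j]='f': π[8]=1 (border 'f')
j=9 s[j]='a': π[9]=2 (border 'fa')
j=10 s[j]='c': k: 2→0; π[10]=0 (border '')
j=11 s[j]='e': π[11]=0 (border '')
j=12 s[j]='g': π[12]=0 (border '')
j=13 s[j]='b': π[13]=0 (border '')
j=14 s[j]='a': π[14]=0 (border '')
j=15 s[j]='d': π[15]=0 (border '')
j=16 s[j]='d': π[16]=0 (border '')
j=17 s[j]='a': π[17]=0 (border '')
j=18 s[j]='f': π[18]=1 (border 'f')
j=19 s[j]='c': k: 1→0; π[19]=0 (border '')
j=20 s[j]='f': π[20]=1 (border 'f')
j=21 s[j]='d': k: 1→0; π[21]=0 (border '')

[0, 0, 0, 0, 0, 0, 0, 0, 1, 2, 0, 0, 0, 0, 0, 0, 0, 0, 1, 0, 1, 0]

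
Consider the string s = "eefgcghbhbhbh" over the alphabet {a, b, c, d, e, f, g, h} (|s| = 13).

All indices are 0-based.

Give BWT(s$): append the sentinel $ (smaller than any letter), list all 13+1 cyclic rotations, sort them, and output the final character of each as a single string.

hhhhg$eefcbbbg

rank  rotation        last
    0  $eefgcghbhbhbh  h
    1  bh$eefgcghbhbh  h
    2  bhbh$eefgcghbh  h
    3  bhbhbh$eefgcgh  h
    4  cghbhbhbh$eefg  g
    5  eefgcghbhbhbh$  $
    6  efgcghbhbhbh$e  e
    7  fgcghbhbhbh$ee  e
    8  gcghbhbhbh$eef  f
    9  ghbhbhbh$eefgc  c
   10  h$eefgcghbhbhb  b
   11  hbh$eefgcghbhb  b
   12  hbhbh$eefgcghb  b
   13  hbhbhbh$eefgcg  g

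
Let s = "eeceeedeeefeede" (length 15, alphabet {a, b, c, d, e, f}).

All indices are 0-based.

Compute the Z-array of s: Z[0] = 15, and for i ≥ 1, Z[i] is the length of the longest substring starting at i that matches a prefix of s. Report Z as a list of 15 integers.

Z[0]=15
i=1: fresh scan; Z[1]=1 extend→box=[1,2)
i=2: fresh scan; Z[2]=0
i=3: fresh scan; Z[3]=2 extend→box=[3,5)
i=4: min(r-i=1, Z[1]=1)=1; Z[4]=2 extend→box=[4,6)
i=5: min(r-i=1, Z[1]=1)=1; Z[5]=1
i=6: fresh scan; Z[6]=0
i=7: fresh scan; Z[7]=2 extend→box=[7,9)
i=8: min(r-i=1, Z[1]=1)=1; Z[8]=2 extend→box=[8,10)
i=9: min(r-i=1, Z[1]=1)=1; Z[9]=1
i=10: fresh scan; Z[10]=0
i=11: fresh scan; Z[11]=2 extend→box=[11,13)
i=12: min(r-i=1, Z[1]=1)=1; Z[12]=1
i=13: fresh scan; Z[13]=0
i=14: fresh scan; Z[14]=1 extend→box=[14,15)

[15, 1, 0, 2, 2, 1, 0, 2, 2, 1, 0, 2, 1, 0, 1]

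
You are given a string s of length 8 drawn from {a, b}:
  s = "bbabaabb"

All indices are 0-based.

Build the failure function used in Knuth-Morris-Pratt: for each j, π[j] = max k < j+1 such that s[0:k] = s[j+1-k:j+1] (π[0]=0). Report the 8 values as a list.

[0, 1, 0, 1, 0, 0, 1, 2]

π[0] = 0
j=1 s[j]='b': π[1]=1 (border 'b')
j=2 s[j]='a': k: 1→0; π[2]=0 (border '')
j=3 s[j]='b': π[3]=1 (border 'b')
j=4 s[j]='a': k: 1→0; π[4]=0 (border '')
j=5 s[j]='a': π[5]=0 (border '')
j=6 s[j]='b': π[6]=1 (border 'b')
j=7 s[j]='b': π[7]=2 (border 'bb')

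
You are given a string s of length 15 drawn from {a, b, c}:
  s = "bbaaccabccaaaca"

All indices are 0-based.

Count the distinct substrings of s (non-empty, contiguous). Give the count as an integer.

100

sorted suffixes:
  #0 SA[0]=14  'a'
  #1 SA[1]=10  'aaaca'
  #2 SA[2]=11  'aaca'
  #3 SA[3]=2  'aaccabccaaaca'
  #4 SA[4]=6  'abccaaaca'
  #5 SA[5]=12  'aca'
  #6 SA[6]=3  'accabccaaaca'
  #7 SA[7]=1  'baaccabccaaaca'
  #8 SA[8]=0  'bbaaccabccaaaca'
  #9 SA[9]=7  'bccaaaca'
  #10 SA[10]=13  'ca'
  #11 SA[11]=9  'caaaca'
  #12 SA[12]=5  'cabccaaaca'
  #13 SA[13]=8  'ccaaaca'
  #14 SA[14]=4  'ccabccaaaca'

SA = [14, 10, 11, 2, 6, 12, 3, 1, 0, 7, 13, 9, 5, 8, 4]
rank  pair      lcp
   1  s[14:],s[10:]  1  'a'
   2  s[10:],s[11:]  2  'aa'
   3  s[11:],s[2:]  3  'aac'
   4  s[2:],s[6:]  1  'a'
   5  s[6:],s[12:]  1  'a'
   6  s[12:],s[3:]  2  'ac'
   7  s[3:],s[1:]  0  ''
   8  s[1:],s[0:]  1  'b'
   9  s[0:],s[7:]  1  'b'
  10  s[7:],s[13:]  0  ''
  11  s[13:],s[9:]  2  'ca'
  12  s[9:],s[5:]  2  'ca'
  13  s[5:],s[8:]  1  'c'
  14  s[8:],s[4:]  3  'cca'

n(n+1)/2 = 15·16/2 = 120
Σ LCP = 0 + 1 + 2 + 3 + 1 + 1 + 2 + 0 + 1 + 1 + 0 + 2 + 2 + 1 + 3 = 20
distinct = 120 − 20 = 100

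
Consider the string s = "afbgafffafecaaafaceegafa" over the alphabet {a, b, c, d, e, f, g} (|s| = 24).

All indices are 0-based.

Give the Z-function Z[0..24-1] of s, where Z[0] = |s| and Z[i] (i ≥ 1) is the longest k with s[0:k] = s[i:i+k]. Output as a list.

[24, 0, 0, 0, 2, 0, 0, 0, 2, 0, 0, 0, 1, 1, 2, 0, 1, 0, 0, 0, 0, 2, 0, 1]

Z[0]=24
i=1: i≥r, start 0; Z[1]=0
i=2: i≥r, start 0; Z[2]=0
i=3: i≥r, start 0; Z[3]=0
i=4: i≥r, start 0; Z[4]=2 scan→box=[4,6)
i=5: min(r-i=1, Z[1]=0)=0; Z[5]=0
i=6: i≥r, start 0; Z[6]=0
i=7: i≥r, start 0; Z[7]=0
i=8: i≥r, start 0; Z[8]=2 scan→box=[8,10)
i=9: min(r-i=1, Z[1]=0)=0; Z[9]=0
i=10: i≥r, start 0; Z[10]=0
i=11: i≥r, start 0; Z[11]=0
i=12: i≥r, start 0; Z[12]=1 scan→box=[12,13)
i=13: i≥r, start 0; Z[13]=1 scan→box=[13,14)
i=14: i≥r, start 0; Z[14]=2 scan→box=[14,16)
i=15: min(r-i=1, Z[1]=0)=0; Z[15]=0
i=16: i≥r, start 0; Z[16]=1 scan→box=[16,17)
i=17: i≥r, start 0; Z[17]=0
i=18: i≥r, start 0; Z[18]=0
i=19: i≥r, start 0; Z[19]=0
i=20: i≥r, start 0; Z[20]=0
i=21: i≥r, start 0; Z[21]=2 scan→box=[21,23)
i=22: min(r-i=1, Z[1]=0)=0; Z[22]=0
i=23: i≥r, start 0; Z[23]=1 scan→box=[23,24)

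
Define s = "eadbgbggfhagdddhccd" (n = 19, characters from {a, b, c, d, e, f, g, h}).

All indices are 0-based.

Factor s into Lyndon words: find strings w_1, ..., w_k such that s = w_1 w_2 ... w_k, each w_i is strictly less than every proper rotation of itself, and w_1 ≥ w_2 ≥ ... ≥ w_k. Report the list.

["e", "adbgbggfhagdddhccd"]

emit factor 1: 'e' (i=0, period=1)
emit factor 2: 'adbgbggfhagdddhccd' (i=1, period=18)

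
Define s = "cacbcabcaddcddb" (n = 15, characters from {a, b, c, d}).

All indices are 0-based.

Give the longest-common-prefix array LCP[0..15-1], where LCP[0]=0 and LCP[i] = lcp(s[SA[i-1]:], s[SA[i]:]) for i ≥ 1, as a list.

[0, 1, 1, 0, 1, 3, 0, 2, 2, 1, 1, 0, 1, 1, 2]

rank | idx | suffix
   0 |   5 | abcaddcddb
   1 |   1 | acbcabcaddcddb
   2 |   8 | addcddb
   3 |  14 | b
   4 |   3 | bcabcaddcddb
   5 |   6 | bcaddcddb
   6 |   4 | cabcaddcddb
   7 |   0 | cacbcabcaddcddb
   8 |   7 | caddcddb
   9 |   2 | cbcabcaddcddb
  10 |  11 | cddb
  11 |  13 | db
  12 |  10 | dcddb
  13 |  12 | ddb
  14 |   9 | ddcddb

SA = [5, 1, 8, 14, 3, 6, 4, 0, 7, 2, 11, 13, 10, 12, 9]
i: (SA[i-1],SA[i]) lcp shared
  1: (5,1) 1 'a'
  2: (1,8) 1 'a'
  3: (8,14) 0 ''
  4: (14,3) 1 'b'
  5: (3,6) 3 'bca'
  6: (6,4) 0 ''
  7: (4,0) 2 'ca'
  8: (0,7) 2 'ca'
  9: (7,2) 1 'c'
  10: (2,11) 1 'c'
  11: (11,13) 0 ''
  12: (13,10) 1 'd'
  13: (10,12) 1 'd'
  14: (12,9) 2 'dd'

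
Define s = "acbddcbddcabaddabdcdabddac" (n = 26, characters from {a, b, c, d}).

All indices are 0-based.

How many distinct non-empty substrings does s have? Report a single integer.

304

rank | idx | suffix
   0 |  10 | abaddabdcdabddac
   1 |  15 | abdcdabddac
   2 |  20 | abddac
   3 |  24 | ac
   4 |   0 | acbddcbddcabaddabdcdabddac
   5 |  12 | addabdcdabddac
   6 |  11 | baddabdcdabddac
   7 |  16 | bdcdabddac
   8 |  21 | bddac
   9 |   6 | bddcabaddabdcdabddac
  10 |   2 | bddcbddcabaddabdcdabddac
  11 |  25 | c
  12 |   9 | cabaddabdcdabddac
  13 |   5 | cbddcabaddabdcdabddac
  14 |   1 | cbddcbddcabaddabdcdabddac
  15 |  18 | cdabddac
  16 |  14 | dabdcdabddac
  17 |  19 | dabddac
  18 |  23 | dac
  19 |   8 | dcabaddabdcdabddac
  20 |   4 | dcbddcabaddabdcdabddac
  21 |  17 | dcdabddac
  22 |  13 | ddabdcdabddac
  23 |  22 | ddac
  24 |   7 | ddcabaddabdcdabddac
  25 |   3 | ddcbddcabaddabdcdabddac

SA = [10, 15, 20, 24, 0, 12, 11, 16, 21, 6, 2, 25, 9, 5, 1, 18, 14, 19, 23, 8, 4, 17, 13, 22, 7, 3]
rank  pair      lcp
   1  s[10:],s[15:]  2  'ab'
   2  s[15:],s[20:]  3  'abd'
   3  s[20:],s[24:]  1  'a'
   4  s[24:],s[0:]  2  'ac'
   5  s[0:],s[12:]  1  'a'
   6  s[12:],s[11:]  0  ''
   7  s[11:],s[16:]  1  'b'
   8  s[16:],s[21:]  2  'bd'
   9  s[21:],s[6:]  3  'bdd'
  10  s[6:],s[2:]  4  'bddc'
  11  s[2:],s[25:]  0  ''
  12  s[25:],s[9:]  1  'c'
  13  s[9:],s[5:]  1  'c'
  14  s[5:],s[1:]  5  'cbddc'
  15  s[1:],s[18:]  1  'c'
  16  s[18:],s[14:]  0  ''
  17  s[14:],s[19:]  4  'dabd'
  18  s[19:],s[23:]  2  'da'
  19  s[23:],s[8:]  1  'd'
  20  s[8:],s[4:]  2  'dc'
  21  s[4:],s[17:]  2  'dc'
  22  s[17:],s[13:]  1  'd'
  23  s[13:],s[22:]  3  'dda'
  24  s[22:],s[7:]  2  'dd'
  25  s[7:],s[3:]  3  'ddc'

n(n+1)/2 = 26·27/2 = 351
Σ LCP = 0 + 2 + 3 + 1 + 2 + 1 + 0 + 1 + 2 + 3 + 4 + 0 + 1 + 1 + 5 + 1 + 0 + 4 + 2 + 1 + 2 + 2 + 1 + 3 + 2 + 3 = 47
distinct = 351 − 47 = 304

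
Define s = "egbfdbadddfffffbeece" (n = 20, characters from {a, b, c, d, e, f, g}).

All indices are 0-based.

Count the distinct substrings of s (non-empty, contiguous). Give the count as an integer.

rank→(start, suffix):
  0 → (6, 'adddfffffbeece')
  1 → (5, 'badddfffffbeece')
  2 → (15, 'beece')
  3 → (2, 'bfdbadddfffffbeece')
  4 → (18, 'ce')
  5 → (4, 'dbadddfffffbeece')
  6 → (7, 'dddfffffbeece')
  7 → (8, 'ddfffffbeece')
  8 → (9, 'dfffffbeece')
  9 → (19, 'e')
  10 → (17, 'ece')
  11 → (16, 'eece')
  12 → (0, 'egbfdbadddfffffbeece')
  13 → (14, 'fbeece')
  14 → (3, 'fdbadddfffffbeece')
  15 → (13, 'ffbeece')
  16 → (12, 'fffbeece')
  17 → (11, 'ffffbeece')
  18 → (10, 'fffffbeece')
  19 → (1, 'gbfdbadddfffffbeece')

SA = [6, 5, 15, 2, 18, 4, 7, 8, 9, 19, 17, 16, 0, 14, 3, 13, 12, 11, 10, 1]
i: (SA[i-1],SA[i]) lcp shared
  1: (6,5) 0 ''
  2: (5,15) 1 'b'
  3: (15,2) 1 'b'
  4: (2,18) 0 ''
  5: (18,4) 0 ''
  6: (4,7) 1 'd'
  7: (7,8) 2 'dd'
  8: (8,9) 1 'd'
  9: (9,19) 0 ''
  10: (19,17) 1 'e'
  11: (17,16) 1 'e'
  12: (16,0) 1 'e'
  13: (0,14) 0 ''
  14: (14,3) 1 'f'
  15: (3,13) 1 'f'
  16: (13,12) 2 'ff'
  17: (12,11) 3 'fff'
  18: (11,10) 4 'ffff'
  19: (10,1) 0 ''

n(n+1)/2 = 20·21/2 = 210
Σ LCP = 0 + 0 + 1 + 1 + 0 + 0 + 1 + 2 + 1 + 0 + 1 + 1 + 1 + 0 + 1 + 1 + 2 + 3 + 4 + 0 = 20
distinct = 210 − 20 = 190

190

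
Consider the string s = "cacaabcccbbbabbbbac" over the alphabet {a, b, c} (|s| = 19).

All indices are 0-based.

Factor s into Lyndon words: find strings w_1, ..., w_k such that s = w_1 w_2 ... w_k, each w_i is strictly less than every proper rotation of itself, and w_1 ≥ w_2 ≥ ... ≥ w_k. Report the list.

["c", "ac", "aabcccbbbabbbbac"]

emit factor 1: 'c' (i=0, period=1)
emit factor 2: 'ac' (i=1, period=2)
emit factor 3: 'aabcccbbbabbbbac' (i=3, period=16)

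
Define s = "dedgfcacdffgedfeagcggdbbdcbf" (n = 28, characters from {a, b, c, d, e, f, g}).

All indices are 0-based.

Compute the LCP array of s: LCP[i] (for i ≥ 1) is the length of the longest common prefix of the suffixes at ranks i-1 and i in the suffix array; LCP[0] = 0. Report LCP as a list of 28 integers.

[0, 1, 0, 1, 1, 0, 1, 1, 1, 0, 1, 1, 1, 2, 1, 0, 1, 2, 0, 1, 1, 1, 1, 0, 1, 1, 1, 1]

sorted suffixes:
  #0 SA[0]=6  'acdffgedfeagcggdbbdcbf'
  #1 SA[1]=16  'agcggdbbdcbf'
  #2 SA[2]=22  'bbdcbf'
  #3 SA[3]=23  'bdcbf'
  #4 SA[4]=26  'bf'
  #5 SA[5]=5  'cacdffgedfeagcggdbbdcbf'
  #6 SA[6]=25  'cbf'
  #7 SA[7]=7  'cdffgedfeagcggdbbdcbf'
  #8 SA[8]=18  'cggdbbdcbf'
  #9 SA[9]=21  'dbbdcbf'
  #10 SA[10]=24  'dcbf'
  #11 SA[11]=0  'dedgfcacdffgedfeagcggdbbdcbf'
  #12 SA[12]=13  'dfeagcggdbbdcbf'
  #13 SA[13]=8  'dffgedfeagcggdbbdcbf'
  #14 SA[14]=2  'dgfcacdffgedfeagcggdbbdcbf'
  #15 SA[15]=15  'eagcggdbbdcbf'
  #16 SA[16]=12  'edfeagcggdbbdcbf'
  #17 SA[17]=1  'edgfcacdffgedfeagcggdbbdcbf'
  #18 SA[18]=27  'f'
  #19 SA[19]=4  'fcacdffgedfeagcggdbbdcbf'
  #20 SA[20]=14  'feagcggdbbdcbf'
  #21 SA[21]=9  'ffgedfeagcggdbbdcbf'
  #22 SA[22]=10  'fgedfeagcggdbbdcbf'
  #23 SA[23]=17  'gcggdbbdcbf'
  #24 SA[24]=20  'gdbbdcbf'
  #25 SA[25]=11  'gedfeagcggdbbdcbf'
  #26 SA[26]=3  'gfcacdffgedfeagcggdbbdcbf'
  #27 SA[27]=19  'ggdbbdcbf'

SA = [6, 16, 22, 23, 26, 5, 25, 7, 18, 21, 24, 0, 13, 8, 2, 15, 12, 1, 27, 4, 14, 9, 10, 17, 20, 11, 3, 19]
[i] adj suffixes → lcp
  [1] 6/16 → 1 ('a')
  [2] 16/22 → 0 ('')
  [3] 22/23 → 1 ('b')
  [4] 23/26 → 1 ('b')
  [5] 26/5 → 0 ('')
  [6] 5/25 → 1 ('c')
  [7] 25/7 → 1 ('c')
  [8] 7/18 → 1 ('c')
  [9] 18/21 → 0 ('')
  [10] 21/24 → 1 ('d')
  [11] 24/0 → 1 ('d')
  [12] 0/13 → 1 ('d')
  [13] 13/8 → 2 ('df')
  [14] 8/2 → 1 ('d')
  [15] 2/15 → 0 ('')
  [16] 15/12 → 1 ('e')
  [17] 12/1 → 2 ('ed')
  [18] 1/27 → 0 ('')
  [19] 27/4 → 1 ('f')
  [20] 4/14 → 1 ('f')
  [21] 14/9 → 1 ('f')
  [22] 9/10 → 1 ('f')
  [23] 10/17 → 0 ('')
  [24] 17/20 → 1 ('g')
  [25] 20/11 → 1 ('g')
  [26] 11/3 → 1 ('g')
  [27] 3/19 → 1 ('g')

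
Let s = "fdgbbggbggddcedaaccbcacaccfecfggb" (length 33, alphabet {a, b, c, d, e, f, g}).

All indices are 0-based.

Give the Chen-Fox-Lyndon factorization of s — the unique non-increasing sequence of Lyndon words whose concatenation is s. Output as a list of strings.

emit factor 1: 'f' (i=0, period=1)
emit factor 2: 'dg' (i=1, period=2)
emit factor 3: 'bbggbggddced' (i=3, period=12)
emit factor 4: 'aaccbcacaccfecfggb' (i=15, period=18)

["f", "dg", "bbggbggddced", "aaccbcacaccfecfggb"]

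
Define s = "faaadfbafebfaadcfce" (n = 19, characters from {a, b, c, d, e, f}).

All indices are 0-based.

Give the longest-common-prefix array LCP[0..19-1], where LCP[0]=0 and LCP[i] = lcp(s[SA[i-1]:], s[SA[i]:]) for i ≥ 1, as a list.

[0, 2, 3, 1, 2, 1, 0, 1, 0, 1, 0, 1, 0, 1, 0, 3, 1, 1, 1]

rank | idx | suffix
   0 |   1 | aaadfbafebfaadcfce
   1 |  12 | aadcfce
   2 |   2 | aadfbafebfaadcfce
   3 |  13 | adcfce
   4 |   3 | adfbafebfaadcfce
   5 |   7 | afebfaadcfce
   6 |   6 | bafebfaadcfce
   7 |  10 | bfaadcfce
   8 |  17 | ce
   9 |  15 | cfce
  10 |  14 | dcfce
  11 |   4 | dfbafebfaadcfce
  12 |  18 | e
  13 |   9 | ebfaadcfce
  14 |   0 | faaadfbafebfaadcfce
  15 |  11 | faadcfce
  16 |   5 | fbafebfaadcfce
  17 |  16 | fce
  18 |   8 | febfaadcfce

SA = [1, 12, 2, 13, 3, 7, 6, 10, 17, 15, 14, 4, 18, 9, 0, 11, 5, 16, 8]
rank  pair      lcp
   1  s[1:],s[12:]  2  'aa'
   2  s[12:],s[2:]  3  'aad'
   3  s[2:],s[13:]  1  'a'
   4  s[13:],s[3:]  2  'ad'
   5  s[3:],s[7:]  1  'a'
   6  s[7:],s[6:]  0  ''
   7  s[6:],s[10:]  1  'b'
   8  s[10:],s[17:]  0  ''
   9  s[17:],s[15:]  1  'c'
  10  s[15:],s[14:]  0  ''
  11  s[14:],s[4:]  1  'd'
  12  s[4:],s[18:]  0  ''
  13  s[18:],s[9:]  1  'e'
  14  s[9:],s[0:]  0  ''
  15  s[0:],s[11:]  3  'faa'
  16  s[11:],s[5:]  1  'f'
  17  s[5:],s[16:]  1  'f'
  18  s[16:],s[8:]  1  'f'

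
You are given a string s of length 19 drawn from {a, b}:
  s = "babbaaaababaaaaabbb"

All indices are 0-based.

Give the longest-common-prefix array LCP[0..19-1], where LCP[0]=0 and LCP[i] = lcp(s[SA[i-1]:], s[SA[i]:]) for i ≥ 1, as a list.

[0, 4, 5, 3, 4, 2, 3, 1, 3, 2, 3, 0, 1, 5, 2, 3, 1, 2, 2]

rank→(start, suffix):
  0 → (11, 'aaaaabbb')
  1 → (4, 'aaaababaaaaabbb')
  2 → (12, 'aaaabbb')
  3 → (5, 'aaababaaaaabbb')
  4 → (13, 'aaabbb')
  5 → (6, 'aababaaaaabbb')
  6 → (14, 'aabbb')
  7 → (9, 'abaaaaabbb')
  8 → (7, 'ababaaaaabbb')
  9 → (1, 'abbaaaababaaaaabbb')
  10 → (15, 'abbb')
  11 → (18, 'b')
  12 → (10, 'baaaaabbb')
  13 → (3, 'baaaababaaaaabbb')
  14 → (8, 'babaaaaabbb')
  15 → (0, 'babbaaaababaaaaabbb')
  16 → (17, 'bb')
  17 → (2, 'bbaaaababaaaaabbb')
  18 → (16, 'bbb')

SA = [11, 4, 12, 5, 13, 6, 14, 9, 7, 1, 15, 18, 10, 3, 8, 0, 17, 2, 16]
[i] adj suffixes → lcp
  [1] 11/4 → 4 ('aaaa')
  [2] 4/12 → 5 ('aaaab')
  [3] 12/5 → 3 ('aaa')
  [4] 5/13 → 4 ('aaab')
  [5] 13/6 → 2 ('aa')
  [6] 6/14 → 3 ('aab')
  [7] 14/9 → 1 ('a')
  [8] 9/7 → 3 ('aba')
  [9] 7/1 → 2 ('ab')
  [10] 1/15 → 3 ('abb')
  [11] 15/18 → 0 ('')
  [12] 18/10 → 1 ('b')
  [13] 10/3 → 5 ('baaaa')
  [14] 3/8 → 2 ('ba')
  [15] 8/0 → 3 ('bab')
  [16] 0/17 → 1 ('b')
  [17] 17/2 → 2 ('bb')
  [18] 2/16 → 2 ('bb')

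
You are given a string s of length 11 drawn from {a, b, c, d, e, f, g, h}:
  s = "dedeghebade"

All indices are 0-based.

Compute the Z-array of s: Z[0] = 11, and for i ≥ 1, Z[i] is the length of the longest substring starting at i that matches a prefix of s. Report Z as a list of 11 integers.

[11, 0, 2, 0, 0, 0, 0, 0, 0, 2, 0]

Z[0]=11
i=1: i≥r, start 0; Z[1]=0
i=2: i≥r, start 0; Z[2]=2 grow→box=[2,4)
i=3: min(r-i=1, Z[1]=0)=0; Z[3]=0
i=4: i≥r, start 0; Z[4]=0
i=5: i≥r, start 0; Z[5]=0
i=6: i≥r, start 0; Z[6]=0
i=7: i≥r, start 0; Z[7]=0
i=8: i≥r, start 0; Z[8]=0
i=9: i≥r, start 0; Z[9]=2 grow→box=[9,11)
i=10: min(r-i=1, Z[1]=0)=0; Z[10]=0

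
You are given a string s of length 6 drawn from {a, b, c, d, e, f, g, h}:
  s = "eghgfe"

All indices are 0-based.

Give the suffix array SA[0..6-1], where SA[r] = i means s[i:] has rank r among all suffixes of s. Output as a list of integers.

[5, 0, 4, 3, 1, 2]

rank→(start, suffix):
  0 → (5, 'e')
  1 → (0, 'eghgfe')
  2 → (4, 'fe')
  3 → (3, 'gfe')
  4 → (1, 'ghgfe')
  5 → (2, 'hgfe')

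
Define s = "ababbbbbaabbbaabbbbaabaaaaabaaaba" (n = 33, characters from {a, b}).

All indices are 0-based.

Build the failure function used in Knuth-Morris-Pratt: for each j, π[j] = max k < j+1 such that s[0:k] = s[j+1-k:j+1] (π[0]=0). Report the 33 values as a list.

[0, 0, 1, 2, 0, 0, 0, 0, 1, 1, 2, 0, 0, 1, 1, 2, 0, 0, 0, 1, 1, 2, 3, 1, 1, 1, 1, 2, 3, 1, 1, 2, 3]

π[0] = 0
j=1 s[j]='b': π[1]=0 (border '')
j=2 s[j]='a': π[2]=1 (border 'a')
j=3 s[j]='b': π[3]=2 (border 'ab')
j=4 s[j]='b': k: 2→0; π[4]=0 (border '')
j=5 s[j]='b': π[5]=0 (border '')
j=6 s[j]='b': π[6]=0 (border '')
j=7 s[j]='b': π[7]=0 (border '')
j=8 s[j]='a': π[8]=1 (border 'a')
j=9 s[j]='a': k: 1→0; π[9]=1 (border 'a')
j=10 s[j]='b': π[10]=2 (border 'ab')
j=11 s[j]='b': k: 2→0; π[11]=0 (border '')
j=12 s[j]='b': π[12]=0 (border '')
j=13 s[j]='a': π[13]=1 (border 'a')
j=14 s[j]='a': k: 1→0; π[14]=1 (border 'a')
j=15 s[j]='b': π[15]=2 (border 'ab')
j=16 s[j]='b': k: 2→0; π[16]=0 (border '')
j=17 s[j]='b': π[17]=0 (border '')
j=18 s[j]='b': π[18]=0 (border '')
j=19 s[j]='a': π[19]=1 (border 'a')
j=20 s[j]='a': k: 1→0; π[20]=1 (border 'a')
j=21 s[j]='b': π[21]=2 (border 'ab')
j=22 s[j]='a': π[22]=3 (border 'aba')
j=23 s[j]='a': k: 3→1→0; π[23]=1 (border 'a')
j=24 s[j]='a': k: 1→0; π[24]=1 (border 'a')
j=25 s[j]='a': k: 1→0; π[25]=1 (border 'a')
j=26 s[j]='a': k: 1→0; π[26]=1 (border 'a')
j=27 s[j]='b': π[27]=2 (border 'ab')
j=28 s[j]='a': π[28]=3 (border 'aba')
j=29 s[j]='a': k: 3→1→0; π[29]=1 (border 'a')
j=30 s[j]='a': k: 1→0; π[30]=1 (border 'a')
j=31 s[j]='b': π[31]=2 (border 'ab')
j=32 s[j]='a': π[32]=3 (border 'aba')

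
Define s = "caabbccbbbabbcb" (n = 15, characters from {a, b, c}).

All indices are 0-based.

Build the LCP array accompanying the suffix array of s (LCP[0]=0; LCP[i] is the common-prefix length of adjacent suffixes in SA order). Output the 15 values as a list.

sorted suffixes:
  #0 SA[0]=1  'aabbccbbbabbcb'
  #1 SA[1]=10  'abbcb'
  #2 SA[2]=2  'abbccbbbabbcb'
  #3 SA[3]=14  'b'
  #4 SA[4]=9  'babbcb'
  #5 SA[5]=8  'bbabbcb'
  #6 SA[6]=7  'bbbabbcb'
  #7 SA[7]=11  'bbcb'
  #8 SA[8]=3  'bbccbbbabbcb'
  #9 SA[9]=12  'bcb'
  #10 SA[10]=4  'bccbbbabbcb'
  #11 SA[11]=0  'caabbccbbbabbcb'
  #12 SA[12]=13  'cb'
  #13 SA[13]=6  'cbbbabbcb'
  #14 SA[14]=5  'ccbbbabbcb'

SA = [1, 10, 2, 14, 9, 8, 7, 11, 3, 12, 4, 0, 13, 6, 5]
i: (SA[i-1],SA[i]) lcp shared
  1: (1,10) 1 'a'
  2: (10,2) 4 'abbc'
  3: (2,14) 0 ''
  4: (14,9) 1 'b'
  5: (9,8) 1 'b'
  6: (8,7) 2 'bb'
  7: (7,11) 2 'bb'
  8: (11,3) 3 'bbc'
  9: (3,12) 1 'b'
  10: (12,4) 2 'bc'
  11: (4,0) 0 ''
  12: (0,13) 1 'c'
  13: (13,6) 2 'cb'
  14: (6,5) 1 'c'

[0, 1, 4, 0, 1, 1, 2, 2, 3, 1, 2, 0, 1, 2, 1]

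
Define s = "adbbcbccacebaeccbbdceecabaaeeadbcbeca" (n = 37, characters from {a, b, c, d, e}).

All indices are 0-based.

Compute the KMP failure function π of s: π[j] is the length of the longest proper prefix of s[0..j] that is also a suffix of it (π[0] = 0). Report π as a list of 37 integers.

π[0] = 0
j=1 s[j]='d': π[1]=0 (border '')
j=2 s[j]='b': π[2]=0 (border '')
j=3 s[j]='b': π[3]=0 (border '')
j=4 s[j]='c': π[4]=0 (border '')
j=5 s[j]='b': π[5]=0 (border '')
j=6 s[j]='c': π[6]=0 (border '')
j=7 s[j]='c': π[7]=0 (border '')
j=8 s[j]='a': π[8]=1 (border 'a')
j=9 s[j]='c': k: 1→0; π[9]=0 (border '')
j=10 s[j]='e': π[10]=0 (border '')
j=11 s[j]='b': π[11]=0 (border '')
j=12 s[j]='a': π[12]=1 (border 'a')
j=13 s[j]='e': k: 1→0; π[13]=0 (border '')
j=14 s[j]='c': π[14]=0 (border '')
j=15 s[j]='c': π[15]=0 (border '')
j=16 s[j]='b': π[16]=0 (border '')
j=17 s[j]='b': π[17]=0 (border '')
j=18 s[j]='d': π[18]=0 (border '')
j=19 s[j]='c': π[19]=0 (border '')
j=20 s[j]='e': π[20]=0 (border '')
j=21 s[j]='e': π[21]=0 (border '')
j=22 s[j]='c': π[22]=0 (border '')
j=23 s[j]='a': π[23]=1 (border 'a')
j=24 s[j]='b': k: 1→0; π[24]=0 (border '')
j=25 s[j]='a': π[25]=1 (border 'a')
j=26 s[j]='a': k: 1→0; π[26]=1 (border 'a')
j=27 s[j]='e': k: 1→0; π[27]=0 (border '')
j=28 s[j]='e': π[28]=0 (border '')
j=29 s[j]='a': π[29]=1 (border 'a')
j=30 s[j]='d': π[30]=2 (border 'ad')
j=31 s[j]='b': π[31]=3 (border 'adb')
j=32 s[j]='c': k: 3→0; π[32]=0 (border '')
j=33 s[j]='b': π[33]=0 (border '')
j=34 s[j]='e': π[34]=0 (border '')
j=35 s[j]='c': π[35]=0 (border '')
j=36 s[j]='a': π[36]=1 (border 'a')

[0, 0, 0, 0, 0, 0, 0, 0, 1, 0, 0, 0, 1, 0, 0, 0, 0, 0, 0, 0, 0, 0, 0, 1, 0, 1, 1, 0, 0, 1, 2, 3, 0, 0, 0, 0, 1]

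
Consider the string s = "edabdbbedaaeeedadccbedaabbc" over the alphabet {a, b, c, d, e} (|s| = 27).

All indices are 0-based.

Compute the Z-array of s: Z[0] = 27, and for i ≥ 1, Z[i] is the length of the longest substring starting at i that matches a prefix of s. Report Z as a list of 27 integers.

[27, 0, 0, 0, 0, 0, 0, 3, 0, 0, 0, 1, 1, 3, 0, 0, 0, 0, 0, 0, 3, 0, 0, 0, 0, 0, 0]

Z[0]=27
i=1: i≥r, start 0; Z[1]=0
i=2: i≥r, start 0; Z[2]=0
i=3: i≥r, start 0; Z[3]=0
i=4: i≥r, start 0; Z[4]=0
i=5: i≥r, start 0; Z[5]=0
i=6: i≥r, start 0; Z[6]=0
i=7: i≥r, start 0; Z[7]=3 extend→box=[7,10)
i=8: min(r-i=2, Z[1]=0)=0; Z[8]=0
i=9: min(r-i=1, Z[2]=0)=0; Z[9]=0
i=10: i≥r, start 0; Z[10]=0
i=11: i≥r, start 0; Z[11]=1 extend→box=[11,12)
i=12: i≥r, start 0; Z[12]=1 extend→box=[12,13)
i=13: i≥r, start 0; Z[13]=3 extend→box=[13,16)
i=14: min(r-i=2, Z[1]=0)=0; Z[14]=0
i=15: min(r-i=1, Z[2]=0)=0; Z[15]=0
i=16: i≥r, start 0; Z[16]=0
i=17: i≥r, start 0; Z[17]=0
i=18: i≥r, start 0; Z[18]=0
i=19: i≥r, start 0; Z[19]=0
i=20: i≥r, start 0; Z[20]=3 extend→box=[20,23)
i=21: min(r-i=2, Z[1]=0)=0; Z[21]=0
i=22: min(r-i=1, Z[2]=0)=0; Z[22]=0
i=23: i≥r, start 0; Z[23]=0
i=24: i≥r, start 0; Z[24]=0
i=25: i≥r, start 0; Z[25]=0
i=26: i≥r, start 0; Z[26]=0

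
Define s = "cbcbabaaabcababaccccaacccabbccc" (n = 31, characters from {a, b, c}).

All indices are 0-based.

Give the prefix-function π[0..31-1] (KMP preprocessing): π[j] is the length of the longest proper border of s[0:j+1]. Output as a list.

π[0] = 0
j=1 s[j]='b': π[1]=0 (border '')
j=2 s[j]='c': π[2]=1 (border 'c')
j=3 s[j]='b': π[3]=2 (border 'cb')
j=4 s[j]='a': k: 2→0; π[4]=0 (border '')
j=5 s[j]='b': π[5]=0 (border '')
j=6 s[j]='a': π[6]=0 (border '')
j=7 s[j]='a': π[7]=0 (border '')
j=8 s[j]='a': π[8]=0 (border '')
j=9 s[j]='b': π[9]=0 (border '')
j=10 s[j]='c': π[10]=1 (border 'c')
j=11 s[j]='a': k: 1→0; π[11]=0 (border '')
j=12 s[j]='b': π[12]=0 (border '')
j=13 s[j]='a': π[13]=0 (border '')
j=14 s[j]='b': π[14]=0 (border '')
j=15 s[j]='a': π[15]=0 (border '')
j=16 s[j]='c': π[16]=1 (border 'c')
j=17 s[j]='c': k: 1→0; π[17]=1 (border 'c')
j=18 s[j]='c': k: 1→0; π[18]=1 (border 'c')
j=19 s[j]='c': k: 1→0; π[19]=1 (border 'c')
j=20 s[j]='a': k: 1→0; π[20]=0 (border '')
j=21 s[j]='a': π[21]=0 (border '')
j=22 s[j]='c': π[22]=1 (border 'c')
j=23 s[j]='c': k: 1→0; π[23]=1 (border 'c')
j=24 s[j]='c': k: 1→0; π[24]=1 (border 'c')
j=25 s[j]='a': k: 1→0; π[25]=0 (border '')
j=26 s[j]='b': π[26]=0 (border '')
j=27 s[j]='b': π[27]=0 (border '')
j=28 s[j]='c': π[28]=1 (border 'c')
j=29 s[j]='c': k: 1→0; π[29]=1 (border 'c')
j=30 s[j]='c': k: 1→0; π[30]=1 (border 'c')

[0, 0, 1, 2, 0, 0, 0, 0, 0, 0, 1, 0, 0, 0, 0, 0, 1, 1, 1, 1, 0, 0, 1, 1, 1, 0, 0, 0, 1, 1, 1]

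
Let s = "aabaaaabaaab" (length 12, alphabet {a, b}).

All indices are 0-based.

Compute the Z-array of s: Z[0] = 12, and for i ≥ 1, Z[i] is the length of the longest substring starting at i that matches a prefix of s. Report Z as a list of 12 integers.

Z[0]=12
i=1: outside box; Z[1]=1 scan→box=[1,2)
i=2: outside box; Z[2]=0
i=3: outside box; Z[3]=2 scan→box=[3,5)
i=4: min(r-i=1, Z[1]=1)=1; Z[4]=2 scan→box=[4,6)
i=5: min(r-i=1, Z[1]=1)=1; Z[5]=6 scan→box=[5,11)
i=6: min(r-i=5, Z[1]=1)=1; Z[6]=1
i=7: min(r-i=4, Z[2]=0)=0; Z[7]=0
i=8: min(r-i=3, Z[3]=2)=2; Z[8]=2
i=9: min(r-i=2, Z[4]=2)=2; Z[9]=3 scan→box=[9,12)
i=10: min(r-i=2, Z[1]=1)=1; Z[10]=1
i=11: min(r-i=1, Z[2]=0)=0; Z[11]=0

[12, 1, 0, 2, 2, 6, 1, 0, 2, 3, 1, 0]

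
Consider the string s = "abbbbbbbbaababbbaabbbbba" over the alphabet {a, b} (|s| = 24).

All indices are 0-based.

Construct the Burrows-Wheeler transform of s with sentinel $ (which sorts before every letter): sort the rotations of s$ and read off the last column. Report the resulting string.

abbbaba$bbbabbbbbabbabbba

rank  rotation                   last
    0  $abbbbbbbbaababbbaabbbbba  a
    1  a$abbbbbbbbaababbbaabbbbb  b
    2  aababbbaabbbbba$abbbbbbbb  b
    3  aabbbbba$abbbbbbbbaababbb  b
    4  ababbbaabbbbba$abbbbbbbba  a
    5  abbbaabbbbba$abbbbbbbbaab  b
    6  abbbbba$abbbbbbbbaababbba  a
    7  abbbbbbbbaababbbaabbbbba$  $
    8  ba$abbbbbbbbaababbbaabbbb  b
    9  baababbbaabbbbba$abbbbbbb  b
   10  baabbbbba$abbbbbbbbaababb  b
   11  babbbaabbbbba$abbbbbbbbaa  a
   12  bba$abbbbbbbbaababbbaabbb  b
   13  bbaababbbaabbbbba$abbbbbb  b
   14  bbaabbbbba$abbbbbbbbaabab  b
   15  bbba$abbbbbbbbaababbbaabb  b
   16  bbbaababbbaabbbbba$abbbbb  b
   17  bbbaabbbbba$abbbbbbbbaaba  a
   18  bbbba$abbbbbbbbaababbbaab  b
   19  bbbbaababbbaabbbbba$abbbb  b
   20  bbbbba$abbbbbbbbaababbbaa  a
   21  bbbbbaababbbaabbbbba$abbb  b
   22  bbbbbbaababbbaabbbbba$abb  b
   23  bbbbbbbaababbbaabbbbba$ab  b
   24  bbbbbbbbaababbbaabbbbba$a  a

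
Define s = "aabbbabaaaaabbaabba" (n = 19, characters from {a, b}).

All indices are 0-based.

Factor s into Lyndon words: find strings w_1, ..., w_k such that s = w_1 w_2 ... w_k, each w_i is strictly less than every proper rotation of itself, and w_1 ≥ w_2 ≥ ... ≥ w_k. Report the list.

["aabbbab", "aaaaabbaabb", "a"]

emit factor 1: 'aabbbab' (i=0, period=7)
emit factor 2: 'aaaaabbaabb' (i=7, period=11)
emit factor 3: 'a' (i=18, period=1)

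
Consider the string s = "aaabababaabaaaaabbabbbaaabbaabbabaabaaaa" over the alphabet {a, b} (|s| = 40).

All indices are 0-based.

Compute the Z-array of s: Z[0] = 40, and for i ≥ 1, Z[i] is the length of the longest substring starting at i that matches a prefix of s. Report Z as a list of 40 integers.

Z[0]=40
i=1: i≥r, start 0; Z[1]=2 extend→box=[1,3)
i=2: min(r-i=1, Z[1]=2)=1; Z[2]=1
i=3: i≥r, start 0; Z[3]=0
i=4: i≥r, start 0; Z[4]=1 extend→box=[4,5)
i=5: i≥r, start 0; Z[5]=0
i=6: i≥r, start 0; Z[6]=1 extend→box=[6,7)
i=7: i≥r, start 0; Z[7]=0
i=8: i≥r, start 0; Z[8]=2 extend→box=[8,10)
i=9: min(r-i=1, Z[1]=2)=1; Z[9]=1
i=10: i≥r, start 0; Z[10]=0
i=11: i≥r, start 0; Z[11]=3 extend→box=[11,14)
i=12: min(r-i=2, Z[1]=2)=2; Z[12]=3 extend→box=[12,15)
i=13: min(r-i=2, Z[1]=2)=2; Z[13]=4 extend→box=[13,17)
i=14: min(r-i=3, Z[1]=2)=2; Z[14]=2
i=15: min(r-i=2, Z[2]=1)=1; Z[15]=1
i=16: min(r-i=1, Z[3]=0)=0; Z[16]=0
i=17: i≥r, start 0; Z[17]=0
i=18: i≥r, start 0; Z[18]=1 extend→box=[18,19)
i=19: i≥r, start 0; Z[19]=0
i=20: i≥r, start 0; Z[20]=0
i=21: i≥r, start 0; Z[21]=0
i=22: i≥r, start 0; Z[22]=4 extend→box=[22,26)
i=23: min(r-i=3, Z[1]=2)=2; Z[23]=2
i=24: min(r-i=2, Z[2]=1)=1; Z[24]=1
i=25: min(r-i=1, Z[3]=0)=0; Z[25]=0
i=26: i≥r, start 0; Z[26]=0
i=27: i≥r, start 0; Z[27]=2 extend→box=[27,29)
i=28: min(r-i=1, Z[1]=2)=1; Z[28]=1
i=29: i≥r, start 0; Z[29]=0
i=30: i≥r, start 0; Z[30]=0
i=31: i≥r, start 0; Z[31]=1 extend→box=[31,32)
i=32: i≥r, start 0; Z[32]=0
i=33: i≥r, start 0; Z[33]=2 extend→box=[33,35)
i=34: min(r-i=1, Z[1]=2)=1; Z[34]=1
i=35: i≥r, start 0; Z[35]=0
i=36: i≥r, start 0; Z[36]=3 extend→box=[36,39)
i=37: min(r-i=2, Z[1]=2)=2; Z[37]=3 extend→box=[37,40)
i=38: min(r-i=2, Z[1]=2)=2; Z[38]=2
i=39: min(r-i=1, Z[2]=1)=1; Z[39]=1

[40, 2, 1, 0, 1, 0, 1, 0, 2, 1, 0, 3, 3, 4, 2, 1, 0, 0, 1, 0, 0, 0, 4, 2, 1, 0, 0, 2, 1, 0, 0, 1, 0, 2, 1, 0, 3, 3, 2, 1]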